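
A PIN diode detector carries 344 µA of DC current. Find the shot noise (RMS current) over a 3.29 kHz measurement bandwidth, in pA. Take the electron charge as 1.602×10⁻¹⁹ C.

602 pA

I_n = √(2qI·B)
2qI·B = 2 × 1.602×10⁻¹⁹ × 3.44×10⁻⁴ × 3.29×10³ = 3.63×10⁻¹⁹ A²
I_n = √(3.63×10⁻¹⁹) = 6.02×10⁻¹⁰ A = 602 pA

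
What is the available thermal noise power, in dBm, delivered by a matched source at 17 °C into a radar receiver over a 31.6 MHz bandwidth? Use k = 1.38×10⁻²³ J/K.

T = 17 °C + 273.15 = 290.15 K
P_n = kTB = 1.38×10⁻²³ × 290.15 × 3.16×10⁷ = 1.27×10⁻¹³ W
In dBm: 10 log₁₀(1.27×10⁻¹³ / 10⁻³) = −99.0 dBm

−99.0 dBm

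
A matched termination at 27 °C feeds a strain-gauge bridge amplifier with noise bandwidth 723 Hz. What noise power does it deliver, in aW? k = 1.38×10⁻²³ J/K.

2.99 aW

T = 27 °C + 273.15 = 300.15 K
P_n = kTB = 1.38×10⁻²³ × 300.15 × 7.23×10² = 2.99×10⁻¹⁸ W = 2.99 aW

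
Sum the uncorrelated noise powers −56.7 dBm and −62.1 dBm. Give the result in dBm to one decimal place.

Convert to linear, add, convert back:
P₁ = 2.14×10⁻⁹ W, P₂ = 6.17×10⁻¹⁰ W
P_tot = 2.75×10⁻⁹ W → 10 log₁₀(P_tot / 10⁻³) = −55.6 dBm

−55.6 dBm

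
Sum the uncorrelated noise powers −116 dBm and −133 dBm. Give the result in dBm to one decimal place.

−115.9 dBm

Convert to linear, add, convert back:
P₁ = 2.51×10⁻¹⁵ W, P₂ = 5.01×10⁻¹⁷ W
P_tot = 2.56×10⁻¹⁵ W → 10 log₁₀(P_tot / 10⁻³) = −115.9 dBm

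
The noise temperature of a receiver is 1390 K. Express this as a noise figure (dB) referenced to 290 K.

F = 1 + T_e/T₀ = 1 + 1390/290 = 5.7931
NF = 10 log₁₀(5.7931) = 7.63 dB

7.63 dB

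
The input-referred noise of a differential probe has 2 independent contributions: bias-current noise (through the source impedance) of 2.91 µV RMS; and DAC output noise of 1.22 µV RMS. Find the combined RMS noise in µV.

Uncorrelated sources add in power (mean-square): V_tot = √(ΣV_i²)
V_tot = √[(2.91×10⁻⁶)² + (1.22×10⁻⁶)²] = 3.16×10⁻⁶ V = 3.16 µV

3.16 µV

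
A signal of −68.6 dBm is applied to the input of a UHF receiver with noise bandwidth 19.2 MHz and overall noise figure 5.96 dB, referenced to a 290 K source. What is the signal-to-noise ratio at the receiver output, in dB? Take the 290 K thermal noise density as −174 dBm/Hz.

26.6 dB

Noise floor: N = −174 + 10 log₁₀(B) + NF
10 log₁₀(1.92×10⁷) = 72.83 dB
N = −174 + 72.83 + 5.96 = −95.21 dBm
SNR = P_sig − N = −68.6 − (−95.21) = 26.61 dB → 26.6 dB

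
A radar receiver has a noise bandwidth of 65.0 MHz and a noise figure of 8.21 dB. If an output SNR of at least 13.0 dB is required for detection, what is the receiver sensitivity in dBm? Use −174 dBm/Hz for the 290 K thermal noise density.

−74.7 dBm

Sensitivity = −174 + 10 log₁₀(B) + NF + SNR_min
= −174 + 78.13 + 8.21 + 13.0
= −74.66 dBm → −74.7 dBm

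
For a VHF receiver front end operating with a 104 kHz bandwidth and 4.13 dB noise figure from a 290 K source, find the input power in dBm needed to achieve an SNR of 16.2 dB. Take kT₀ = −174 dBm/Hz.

Sensitivity = −174 + 10 log₁₀(B) + NF + SNR_min
= −174 + 50.17 + 4.13 + 16.2
= −103.50 dBm → −103.5 dBm

−103.5 dBm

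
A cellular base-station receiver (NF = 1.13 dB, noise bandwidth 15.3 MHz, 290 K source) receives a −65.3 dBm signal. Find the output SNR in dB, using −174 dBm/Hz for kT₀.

Noise floor: N = −174 + 10 log₁₀(B) + NF
10 log₁₀(1.53×10⁷) = 71.85 dB
N = −174 + 71.85 + 1.13 = −101.02 dBm
SNR = P_sig − N = −65.3 − (−101.02) = 35.72 dB → 35.7 dB

35.7 dB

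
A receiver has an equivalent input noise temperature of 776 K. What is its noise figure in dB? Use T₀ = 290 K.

F = 1 + T_e/T₀ = 1 + 776/290 = 3.67586
NF = 10 log₁₀(3.67586) = 5.65 dB

5.65 dB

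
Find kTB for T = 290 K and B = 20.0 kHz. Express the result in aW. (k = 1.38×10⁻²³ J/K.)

80.0 aW

P_n = kTB = 1.38×10⁻²³ × 290 × 2.00×10⁴ = 8.00×10⁻¹⁷ W = 80.0 aW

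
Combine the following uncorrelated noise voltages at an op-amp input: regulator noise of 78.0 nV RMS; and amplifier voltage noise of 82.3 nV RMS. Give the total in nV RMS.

Uncorrelated sources add in power (mean-square): V_tot = √(ΣV_i²)
V_tot = √[(7.80×10⁻⁸)² + (8.23×10⁻⁸)²] = 1.13×10⁻⁷ V = 113 nV

113 nV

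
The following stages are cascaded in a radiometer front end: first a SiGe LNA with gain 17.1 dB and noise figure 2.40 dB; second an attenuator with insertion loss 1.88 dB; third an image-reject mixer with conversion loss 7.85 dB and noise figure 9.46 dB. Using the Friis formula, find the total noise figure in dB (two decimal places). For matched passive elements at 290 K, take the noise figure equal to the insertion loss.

2.97 dB

Convert to linear (a loss of L dB is a gain of −L dB): F_i = 10^(NF_i/10), G_i = 10^(G_i,dB/10)
  Stage 1: F_1 = 10^(2.40/10) = 1.738, G_1 = 10^(17.1/10) = 51.29
  Stage 2: F_2 = 10^(1.88/10) = 1.542, G_2 = 10^(−1.88/10) = 0.6486
  Stage 3: F_3 = 10^(9.46/10) = 8.831, G_3 = 10^(−7.85/10) = 0.1641
Friis cascade:
  F = 1.738 + (1.542 − 1)/51.29 + (8.831 − 1)/33.27 = 1.984
NF = 10 log₁₀(1.984) = 2.97 dB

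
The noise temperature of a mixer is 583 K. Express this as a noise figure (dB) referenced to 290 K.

4.79 dB

F = 1 + T_e/T₀ = 1 + 583/290 = 3.01034
NF = 10 log₁₀(3.01034) = 4.79 dB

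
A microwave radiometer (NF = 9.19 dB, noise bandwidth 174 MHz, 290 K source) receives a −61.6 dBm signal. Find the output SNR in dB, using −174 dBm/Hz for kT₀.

Noise floor: N = −174 + 10 log₁₀(B) + NF
10 log₁₀(1.74×10⁸) = 82.41 dB
N = −174 + 82.41 + 9.19 = −82.40 dBm
SNR = P_sig − N = −61.6 − (−82.40) = 20.80 dB → 20.8 dB

20.8 dB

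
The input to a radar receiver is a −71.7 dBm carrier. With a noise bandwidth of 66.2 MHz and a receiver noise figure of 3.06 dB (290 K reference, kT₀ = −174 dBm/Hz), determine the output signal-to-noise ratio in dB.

21.0 dB

Noise floor: N = −174 + 10 log₁₀(B) + NF
10 log₁₀(6.62×10⁷) = 78.21 dB
N = −174 + 78.21 + 3.06 = −92.73 dBm
SNR = P_sig − N = −71.7 − (−92.73) = 21.03 dB → 21.0 dB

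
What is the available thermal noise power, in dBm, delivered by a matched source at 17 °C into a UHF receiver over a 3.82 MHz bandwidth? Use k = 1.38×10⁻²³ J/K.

−108.2 dBm

T = 17 °C + 273.15 = 290.15 K
P_n = kTB = 1.38×10⁻²³ × 290.15 × 3.82×10⁶ = 1.53×10⁻¹⁴ W
In dBm: 10 log₁₀(1.53×10⁻¹⁴ / 10⁻³) = −108.2 dBm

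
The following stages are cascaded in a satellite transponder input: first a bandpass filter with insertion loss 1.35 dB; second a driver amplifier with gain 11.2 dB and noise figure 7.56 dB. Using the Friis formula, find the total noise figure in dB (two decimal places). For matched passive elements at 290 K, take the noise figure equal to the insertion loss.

8.91 dB

Convert to linear (a loss of L dB is a gain of −L dB): F_i = 10^(NF_i/10), G_i = 10^(G_i,dB/10)
  Stage 1: F_1 = 10^(1.35/10) = 1.365, G_1 = 10^(−1.35/10) = 0.7328
  Stage 2: F_2 = 10^(7.56/10) = 5.702, G_2 = 10^(11.2/10) = 13.18
Friis cascade:
  F = 1.365 + (5.702 − 1)/0.7328 = 7.780
NF = 10 log₁₀(7.780) = 8.91 dB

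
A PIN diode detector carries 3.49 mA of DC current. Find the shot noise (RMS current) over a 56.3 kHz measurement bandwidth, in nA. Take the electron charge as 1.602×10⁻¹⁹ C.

7.93 nA

I_n = √(2qI·B)
2qI·B = 2 × 1.602×10⁻¹⁹ × 3.49×10⁻³ × 5.63×10⁴ = 6.30×10⁻¹⁷ A²
I_n = √(6.30×10⁻¹⁷) = 7.93×10⁻⁹ A = 7.93 nA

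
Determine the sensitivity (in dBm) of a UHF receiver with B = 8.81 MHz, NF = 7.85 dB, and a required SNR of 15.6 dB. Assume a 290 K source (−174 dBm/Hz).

−81.1 dBm

Sensitivity = −174 + 10 log₁₀(B) + NF + SNR_min
= −174 + 69.45 + 7.85 + 15.6
= −81.10 dBm → −81.1 dBm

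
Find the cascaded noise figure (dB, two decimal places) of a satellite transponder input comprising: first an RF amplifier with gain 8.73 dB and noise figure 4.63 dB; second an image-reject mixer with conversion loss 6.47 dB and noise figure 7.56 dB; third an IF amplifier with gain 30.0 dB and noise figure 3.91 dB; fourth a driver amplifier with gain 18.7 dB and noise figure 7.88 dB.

6.44 dB

Convert to linear (a loss of L dB is a gain of −L dB): F_i = 10^(NF_i/10), G_i = 10^(G_i,dB/10)
  Stage 1: F_1 = 10^(4.63/10) = 2.904, G_1 = 10^(8.73/10) = 7.464
  Stage 2: F_2 = 10^(7.56/10) = 5.702, G_2 = 10^(−6.47/10) = 0.2254
  Stage 3: F_3 = 10^(3.91/10) = 2.460, G_3 = 10^(30.0/10) = 1000
  Stage 4: F_4 = 10^(7.88/10) = 6.138, G_4 = 10^(18.7/10) = 74.13
Friis cascade:
  F = 2.904 + (5.702 − 1)/7.464 + (2.460 − 1)/1.683 + (6.138 − 1)/1683 = 4.405
NF = 10 log₁₀(4.405) = 6.44 dB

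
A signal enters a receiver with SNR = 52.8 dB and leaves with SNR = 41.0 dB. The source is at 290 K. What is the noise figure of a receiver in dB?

11.8 dB

NF (dB) = SNR_in(dB) − SNR_out(dB) when the source is at T₀
NF = 52.8 − 41.0 = 11.8 dB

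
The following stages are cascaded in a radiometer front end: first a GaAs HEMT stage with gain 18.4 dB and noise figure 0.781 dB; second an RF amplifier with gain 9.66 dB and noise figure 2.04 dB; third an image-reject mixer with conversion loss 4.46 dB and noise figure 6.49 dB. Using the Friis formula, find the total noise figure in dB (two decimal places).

Convert to linear (a loss of L dB is a gain of −L dB): F_i = 10^(NF_i/10), G_i = 10^(G_i,dB/10)
  Stage 1: F_1 = 10^(0.781/10) = 1.197, G_1 = 10^(18.4/10) = 69.18
  Stage 2: F_2 = 10^(2.04/10) = 1.600, G_2 = 10^(9.66/10) = 9.247
  Stage 3: F_3 = 10^(6.49/10) = 4.457, G_3 = 10^(−4.46/10) = 0.3581
Friis cascade:
  F = 1.197 + (1.600 − 1)/69.18 + (4.457 − 1)/639.7 = 1.211
NF = 10 log₁₀(1.211) = 0.83 dB

0.83 dB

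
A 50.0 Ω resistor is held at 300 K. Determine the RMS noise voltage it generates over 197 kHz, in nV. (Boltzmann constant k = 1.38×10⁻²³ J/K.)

404 nV

V_n = √(4kTRB)
4kTRB = 4 × 1.38×10⁻²³ × 300 × 5.00×10¹ × 1.97×10⁵ = 1.63×10⁻¹³ V²
V_n = √(1.63×10⁻¹³) = 4.04×10⁻⁷ V = 404 nV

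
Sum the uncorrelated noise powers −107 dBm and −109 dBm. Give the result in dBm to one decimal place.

Convert to linear, add, convert back:
P₁ = 2.00×10⁻¹⁴ W, P₂ = 1.26×10⁻¹⁴ W
P_tot = 3.25×10⁻¹⁴ W → 10 log₁₀(P_tot / 10⁻³) = −104.9 dBm

−104.9 dBm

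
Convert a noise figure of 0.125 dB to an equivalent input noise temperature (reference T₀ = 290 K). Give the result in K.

F = 10^(0.125/10) = 1.0292
T_e = (F − 1)·T₀ = (1.0292 − 1) × 290 = 8.47 K

8.47 K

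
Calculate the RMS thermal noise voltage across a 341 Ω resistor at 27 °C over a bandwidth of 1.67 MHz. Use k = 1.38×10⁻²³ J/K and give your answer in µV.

T = 27 °C + 273.15 = 300.15 K
V_n = √(4kTRB)
4kTRB = 4 × 1.38×10⁻²³ × 300.15 × 3.41×10² × 1.67×10⁶ = 9.44×10⁻¹² V²
V_n = √(9.44×10⁻¹²) = 3.07×10⁻⁶ V = 3.07 µV

3.07 µV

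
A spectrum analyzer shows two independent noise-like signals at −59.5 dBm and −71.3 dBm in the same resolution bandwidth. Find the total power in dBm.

−59.2 dBm

Convert to linear, add, convert back:
P₁ = 1.12×10⁻⁹ W, P₂ = 7.41×10⁻¹¹ W
P_tot = 1.20×10⁻⁹ W → 10 log₁₀(P_tot / 10⁻³) = −59.2 dBm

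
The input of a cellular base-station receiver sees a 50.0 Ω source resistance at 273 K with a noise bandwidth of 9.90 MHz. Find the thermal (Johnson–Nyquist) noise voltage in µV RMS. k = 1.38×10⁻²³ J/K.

V_n = √(4kTRB)
4kTRB = 4 × 1.38×10⁻²³ × 273 × 5.00×10¹ × 9.90×10⁶ = 7.46×10⁻¹² V²
V_n = √(7.46×10⁻¹²) = 2.73×10⁻⁶ V = 2.73 µV

2.73 µV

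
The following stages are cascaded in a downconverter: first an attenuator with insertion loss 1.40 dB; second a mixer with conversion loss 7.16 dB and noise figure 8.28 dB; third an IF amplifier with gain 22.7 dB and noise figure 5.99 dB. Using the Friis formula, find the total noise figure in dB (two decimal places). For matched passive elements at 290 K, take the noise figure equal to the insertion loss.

Convert to linear (a loss of L dB is a gain of −L dB): F_i = 10^(NF_i/10), G_i = 10^(G_i,dB/10)
  Stage 1: F_1 = 10^(1.40/10) = 1.380, G_1 = 10^(−1.40/10) = 0.7244
  Stage 2: F_2 = 10^(8.28/10) = 6.730, G_2 = 10^(−7.16/10) = 0.1923
  Stage 3: F_3 = 10^(5.99/10) = 3.972, G_3 = 10^(22.7/10) = 186.2
Friis cascade:
  F = 1.380 + (6.730 − 1)/0.7244 + (3.972 − 1)/0.1393 = 30.62
NF = 10 log₁₀(30.62) = 14.86 dB

14.86 dB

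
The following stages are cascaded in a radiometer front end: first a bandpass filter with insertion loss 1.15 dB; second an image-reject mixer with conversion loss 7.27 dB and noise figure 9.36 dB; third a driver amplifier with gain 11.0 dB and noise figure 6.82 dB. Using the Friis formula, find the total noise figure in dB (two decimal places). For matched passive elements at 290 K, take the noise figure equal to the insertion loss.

15.77 dB

Convert to linear (a loss of L dB is a gain of −L dB): F_i = 10^(NF_i/10), G_i = 10^(G_i,dB/10)
  Stage 1: F_1 = 10^(1.15/10) = 1.303, G_1 = 10^(−1.15/10) = 0.7674
  Stage 2: F_2 = 10^(9.36/10) = 8.630, G_2 = 10^(−7.27/10) = 0.1875
  Stage 3: F_3 = 10^(6.82/10) = 4.808, G_3 = 10^(11.0/10) = 12.59
Friis cascade:
  F = 1.303 + (8.630 − 1)/0.7674 + (4.808 − 1)/0.1439 = 37.72
NF = 10 log₁₀(37.72) = 15.77 dB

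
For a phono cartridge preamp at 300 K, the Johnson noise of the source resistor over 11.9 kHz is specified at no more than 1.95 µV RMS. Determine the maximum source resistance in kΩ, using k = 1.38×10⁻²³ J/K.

19.3 kΩ

Johnson–Nyquist: V_n = √(4kTRB) ⇒ R = V_n² / (4kTB)
4kTB = 4 × 1.38×10⁻²³ × 300 × 1.19×10⁴ = 1.97×10⁻¹⁶
R = (1.95×10⁻⁶)² / 1.97×10⁻¹⁶ = 1.93×10⁴ Ω = 19.3 kΩ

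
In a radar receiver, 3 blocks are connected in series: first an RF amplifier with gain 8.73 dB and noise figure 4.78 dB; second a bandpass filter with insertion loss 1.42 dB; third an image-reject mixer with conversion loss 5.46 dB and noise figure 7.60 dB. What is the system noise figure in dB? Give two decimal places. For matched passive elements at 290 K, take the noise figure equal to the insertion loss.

Convert to linear (a loss of L dB is a gain of −L dB): F_i = 10^(NF_i/10), G_i = 10^(G_i,dB/10)
  Stage 1: F_1 = 10^(4.78/10) = 3.006, G_1 = 10^(8.73/10) = 7.464
  Stage 2: F_2 = 10^(1.42/10) = 1.387, G_2 = 10^(−1.42/10) = 0.7211
  Stage 3: F_3 = 10^(7.60/10) = 5.754, G_3 = 10^(−5.46/10) = 0.2844
Friis cascade:
  F = 3.006 + (1.387 − 1)/7.464 + (5.754 − 1)/5.383 = 3.941
NF = 10 log₁₀(3.941) = 5.96 dB

5.96 dB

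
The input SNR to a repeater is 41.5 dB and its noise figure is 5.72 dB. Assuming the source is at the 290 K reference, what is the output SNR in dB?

By definition F = SNR_in/SNR_out, so in dB: SNR_out = SNR_in − NF
SNR_out = 41.5 − 5.72 = 35.78 dB

35.78 dB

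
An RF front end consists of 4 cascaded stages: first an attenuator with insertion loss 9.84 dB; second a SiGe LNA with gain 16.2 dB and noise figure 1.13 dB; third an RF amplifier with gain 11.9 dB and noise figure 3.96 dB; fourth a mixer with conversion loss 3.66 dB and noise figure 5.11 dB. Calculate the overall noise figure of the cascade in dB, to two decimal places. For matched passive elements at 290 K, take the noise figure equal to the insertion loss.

Convert to linear (a loss of L dB is a gain of −L dB): F_i = 10^(NF_i/10), G_i = 10^(G_i,dB/10)
  Stage 1: F_1 = 10^(9.84/10) = 9.638, G_1 = 10^(−9.84/10) = 0.1038
  Stage 2: F_2 = 10^(1.13/10) = 1.297, G_2 = 10^(16.2/10) = 41.69
  Stage 3: F_3 = 10^(3.96/10) = 2.489, G_3 = 10^(11.9/10) = 15.49
  Stage 4: F_4 = 10^(5.11/10) = 3.243, G_4 = 10^(−3.66/10) = 0.4305
Friis cascade:
  F = 9.638 + (1.297 − 1)/0.1038 + (2.489 − 1)/4.325 + (3.243 − 1)/66.99 = 12.88
NF = 10 log₁₀(12.88) = 11.10 dB

11.10 dB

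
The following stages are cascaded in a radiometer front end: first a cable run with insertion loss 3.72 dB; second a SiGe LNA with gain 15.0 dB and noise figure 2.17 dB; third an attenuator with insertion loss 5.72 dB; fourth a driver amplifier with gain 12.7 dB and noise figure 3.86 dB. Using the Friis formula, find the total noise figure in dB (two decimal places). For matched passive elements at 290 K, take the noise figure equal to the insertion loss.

Convert to linear (a loss of L dB is a gain of −L dB): F_i = 10^(NF_i/10), G_i = 10^(G_i,dB/10)
  Stage 1: F_1 = 10^(3.72/10) = 2.355, G_1 = 10^(−3.72/10) = 0.4246
  Stage 2: F_2 = 10^(2.17/10) = 1.648, G_2 = 10^(15.0/10) = 31.62
  Stage 3: F_3 = 10^(5.72/10) = 3.733, G_3 = 10^(−5.72/10) = 0.2679
  Stage 4: F_4 = 10^(3.86/10) = 2.432, G_4 = 10^(12.7/10) = 18.62
Friis cascade:
  F = 2.355 + (1.648 − 1)/0.4246 + (3.733 − 1)/13.43 + (2.432 − 1)/3.597 = 4.483
NF = 10 log₁₀(4.483) = 6.52 dB

6.52 dB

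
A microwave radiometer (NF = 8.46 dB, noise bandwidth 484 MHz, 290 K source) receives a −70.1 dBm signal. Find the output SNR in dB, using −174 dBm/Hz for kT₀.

Noise floor: N = −174 + 10 log₁₀(B) + NF
10 log₁₀(4.84×10⁸) = 86.85 dB
N = −174 + 86.85 + 8.46 = −78.69 dBm
SNR = P_sig − N = −70.1 − (−78.69) = 8.59 dB → 8.6 dB

8.6 dB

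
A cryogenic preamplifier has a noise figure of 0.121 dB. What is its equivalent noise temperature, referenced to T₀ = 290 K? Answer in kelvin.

8.19 K

F = 10^(0.121/10) = 1.02825
T_e = (F − 1)·T₀ = (1.02825 − 1) × 290 = 8.19 K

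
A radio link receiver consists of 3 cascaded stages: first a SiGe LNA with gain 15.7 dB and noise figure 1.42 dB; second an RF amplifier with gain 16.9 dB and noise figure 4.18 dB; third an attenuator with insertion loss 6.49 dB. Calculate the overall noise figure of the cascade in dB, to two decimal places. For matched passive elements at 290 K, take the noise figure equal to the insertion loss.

Convert to linear (a loss of L dB is a gain of −L dB): F_i = 10^(NF_i/10), G_i = 10^(G_i,dB/10)
  Stage 1: F_1 = 10^(1.42/10) = 1.387, G_1 = 10^(15.7/10) = 37.15
  Stage 2: F_2 = 10^(4.18/10) = 2.618, G_2 = 10^(16.9/10) = 48.98
  Stage 3: F_3 = 10^(6.49/10) = 4.457, G_3 = 10^(−6.49/10) = 0.2244
Friis cascade:
  F = 1.387 + (2.618 − 1)/37.15 + (4.457 − 1)/1820 = 1.432
NF = 10 log₁₀(1.432) = 1.56 dB

1.56 dB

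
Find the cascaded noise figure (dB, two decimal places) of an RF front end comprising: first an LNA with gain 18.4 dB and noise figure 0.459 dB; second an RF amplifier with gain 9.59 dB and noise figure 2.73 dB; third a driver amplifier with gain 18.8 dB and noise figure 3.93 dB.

0.52 dB

Convert to linear (a loss of L dB is a gain of −L dB): F_i = 10^(NF_i/10), G_i = 10^(G_i,dB/10)
  Stage 1: F_1 = 10^(0.459/10) = 1.111, G_1 = 10^(18.4/10) = 69.18
  Stage 2: F_2 = 10^(2.73/10) = 1.875, G_2 = 10^(9.59/10) = 9.099
  Stage 3: F_3 = 10^(3.93/10) = 2.472, G_3 = 10^(18.8/10) = 75.86
Friis cascade:
  F = 1.111 + (1.875 − 1)/69.18 + (2.472 − 1)/629.5 = 1.126
NF = 10 log₁₀(1.126) = 0.52 dB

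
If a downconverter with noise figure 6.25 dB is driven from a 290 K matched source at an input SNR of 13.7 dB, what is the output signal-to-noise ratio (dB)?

7.45 dB

By definition F = SNR_in/SNR_out, so in dB: SNR_out = SNR_in − NF
SNR_out = 13.7 − 6.25 = 7.45 dB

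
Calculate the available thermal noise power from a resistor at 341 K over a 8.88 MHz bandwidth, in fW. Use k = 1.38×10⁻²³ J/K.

P_n = kTB = 1.38×10⁻²³ × 341 × 8.88×10⁶ = 4.18×10⁻¹⁴ W = 41.8 fW

41.8 fW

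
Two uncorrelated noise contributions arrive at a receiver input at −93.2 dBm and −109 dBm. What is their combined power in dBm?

−93.1 dBm

Convert to linear, add, convert back:
P₁ = 4.79×10⁻¹³ W, P₂ = 1.26×10⁻¹⁴ W
P_tot = 4.91×10⁻¹³ W → 10 log₁₀(P_tot / 10⁻³) = −93.1 dBm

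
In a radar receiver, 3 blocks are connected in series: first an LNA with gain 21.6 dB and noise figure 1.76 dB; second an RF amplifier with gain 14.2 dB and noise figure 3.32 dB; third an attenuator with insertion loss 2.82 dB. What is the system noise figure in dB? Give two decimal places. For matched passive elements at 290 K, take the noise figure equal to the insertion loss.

1.78 dB

Convert to linear (a loss of L dB is a gain of −L dB): F_i = 10^(NF_i/10), G_i = 10^(G_i,dB/10)
  Stage 1: F_1 = 10^(1.76/10) = 1.500, G_1 = 10^(21.6/10) = 144.5
  Stage 2: F_2 = 10^(3.32/10) = 2.148, G_2 = 10^(14.2/10) = 26.30
  Stage 3: F_3 = 10^(2.82/10) = 1.914, G_3 = 10^(−2.82/10) = 0.5224
Friis cascade:
  F = 1.500 + (2.148 − 1)/144.5 + (1.914 − 1)/3802 = 1.508
NF = 10 log₁₀(1.508) = 1.78 dB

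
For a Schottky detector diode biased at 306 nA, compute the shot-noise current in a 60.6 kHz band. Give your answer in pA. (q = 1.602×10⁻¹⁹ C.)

I_n = √(2qI·B)
2qI·B = 2 × 1.602×10⁻¹⁹ × 3.06×10⁻⁷ × 6.06×10⁴ = 5.94×10⁻²¹ A²
I_n = √(5.94×10⁻²¹) = 7.71×10⁻¹¹ A = 77.1 pA

77.1 pA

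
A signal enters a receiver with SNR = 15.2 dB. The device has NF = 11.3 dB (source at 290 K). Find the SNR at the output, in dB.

By definition F = SNR_in/SNR_out, so in dB: SNR_out = SNR_in − NF
SNR_out = 15.2 − 11.3 = 3.9 dB

3.9 dB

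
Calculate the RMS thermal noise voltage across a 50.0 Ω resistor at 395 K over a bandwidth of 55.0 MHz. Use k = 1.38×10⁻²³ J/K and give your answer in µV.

7.74 µV

V_n = √(4kTRB)
4kTRB = 4 × 1.38×10⁻²³ × 395 × 5.00×10¹ × 5.50×10⁷ = 6.00×10⁻¹¹ V²
V_n = √(6.00×10⁻¹¹) = 7.74×10⁻⁶ V = 7.74 µV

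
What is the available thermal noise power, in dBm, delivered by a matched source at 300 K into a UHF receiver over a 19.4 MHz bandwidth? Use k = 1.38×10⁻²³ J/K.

−101.0 dBm

P_n = kTB = 1.38×10⁻²³ × 300 × 1.94×10⁷ = 8.03×10⁻¹⁴ W
In dBm: 10 log₁₀(8.03×10⁻¹⁴ / 10⁻³) = −101.0 dBm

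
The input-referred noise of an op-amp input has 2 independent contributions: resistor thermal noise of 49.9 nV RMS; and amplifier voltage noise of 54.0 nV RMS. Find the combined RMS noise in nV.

Uncorrelated sources add in power (mean-square): V_tot = √(ΣV_i²)
V_tot = √[(4.99×10⁻⁸)² + (5.40×10⁻⁸)²] = 7.35×10⁻⁸ V = 73.5 nV

73.5 nV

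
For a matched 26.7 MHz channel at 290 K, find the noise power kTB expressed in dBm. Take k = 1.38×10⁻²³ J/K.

P_n = kTB = 1.38×10⁻²³ × 290 × 2.67×10⁷ = 1.07×10⁻¹³ W
In dBm: 10 log₁₀(1.07×10⁻¹³ / 10⁻³) = −99.7 dBm

−99.7 dBm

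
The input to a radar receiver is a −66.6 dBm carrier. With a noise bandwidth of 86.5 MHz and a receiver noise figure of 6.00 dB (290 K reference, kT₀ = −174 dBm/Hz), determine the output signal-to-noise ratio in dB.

22.0 dB

Noise floor: N = −174 + 10 log₁₀(B) + NF
10 log₁₀(8.65×10⁷) = 79.37 dB
N = −174 + 79.37 + 6.00 = −88.63 dBm
SNR = P_sig − N = −66.6 − (−88.63) = 22.03 dB → 22.0 dB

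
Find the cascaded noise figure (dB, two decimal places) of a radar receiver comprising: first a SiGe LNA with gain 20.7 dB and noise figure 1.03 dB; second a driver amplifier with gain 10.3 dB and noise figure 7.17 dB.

1.15 dB

Convert to linear (a loss of L dB is a gain of −L dB): F_i = 10^(NF_i/10), G_i = 10^(G_i,dB/10)
  Stage 1: F_1 = 10^(1.03/10) = 1.268, G_1 = 10^(20.7/10) = 117.5
  Stage 2: F_2 = 10^(7.17/10) = 5.212, G_2 = 10^(10.3/10) = 10.72
Friis cascade:
  F = 1.268 + (5.212 − 1)/117.5 = 1.304
NF = 10 log₁₀(1.304) = 1.15 dB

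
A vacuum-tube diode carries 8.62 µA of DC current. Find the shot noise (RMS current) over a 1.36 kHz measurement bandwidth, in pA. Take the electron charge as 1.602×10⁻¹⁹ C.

I_n = √(2qI·B)
2qI·B = 2 × 1.602×10⁻¹⁹ × 8.62×10⁻⁶ × 1.36×10³ = 3.76×10⁻²¹ A²
I_n = √(3.76×10⁻²¹) = 6.13×10⁻¹¹ A = 61.3 pA

61.3 pA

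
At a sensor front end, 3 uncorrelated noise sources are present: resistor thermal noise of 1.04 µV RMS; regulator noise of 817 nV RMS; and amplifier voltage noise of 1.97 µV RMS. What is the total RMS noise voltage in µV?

Uncorrelated sources add in power (mean-square): V_tot = √(ΣV_i²)
V_tot = √[(1.04×10⁻⁶)² + (8.17×10⁻⁷)² + (1.97×10⁻⁶)²] = 2.37×10⁻⁶ V = 2.37 µV

2.37 µV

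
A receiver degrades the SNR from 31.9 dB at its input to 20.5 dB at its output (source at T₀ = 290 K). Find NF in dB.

11.4 dB

NF (dB) = SNR_in(dB) − SNR_out(dB) when the source is at T₀
NF = 31.9 − 20.5 = 11.4 dB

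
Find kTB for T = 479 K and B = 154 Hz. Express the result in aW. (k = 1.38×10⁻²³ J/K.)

P_n = kTB = 1.38×10⁻²³ × 479 × 1.54×10² = 1.02×10⁻¹⁸ W = 1.02 aW

1.02 aW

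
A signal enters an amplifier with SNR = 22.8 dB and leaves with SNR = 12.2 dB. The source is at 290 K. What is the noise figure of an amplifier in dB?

10.6 dB

NF (dB) = SNR_in(dB) − SNR_out(dB) when the source is at T₀
NF = 22.8 − 12.2 = 10.6 dB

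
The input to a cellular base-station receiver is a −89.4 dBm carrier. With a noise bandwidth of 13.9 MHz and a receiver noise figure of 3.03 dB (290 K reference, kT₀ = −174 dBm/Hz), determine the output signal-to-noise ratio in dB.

10.1 dB

Noise floor: N = −174 + 10 log₁₀(B) + NF
10 log₁₀(1.39×10⁷) = 71.43 dB
N = −174 + 71.43 + 3.03 = −99.54 dBm
SNR = P_sig − N = −89.4 − (−99.54) = 10.14 dB → 10.1 dB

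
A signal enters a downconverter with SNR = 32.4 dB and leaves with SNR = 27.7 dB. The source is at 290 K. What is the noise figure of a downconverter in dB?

4.7 dB

NF (dB) = SNR_in(dB) − SNR_out(dB) when the source is at T₀
NF = 32.4 − 27.7 = 4.7 dB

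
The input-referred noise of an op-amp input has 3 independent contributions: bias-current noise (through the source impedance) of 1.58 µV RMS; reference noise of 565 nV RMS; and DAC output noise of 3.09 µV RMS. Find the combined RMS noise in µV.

3.52 µV

Uncorrelated sources add in power (mean-square): V_tot = √(ΣV_i²)
V_tot = √[(1.58×10⁻⁶)² + (5.65×10⁻⁷)² + (3.09×10⁻⁶)²] = 3.52×10⁻⁶ V = 3.52 µV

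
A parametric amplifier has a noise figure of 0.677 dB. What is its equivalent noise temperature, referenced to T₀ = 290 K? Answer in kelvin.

F = 10^(0.677/10) = 1.16869
T_e = (F − 1)·T₀ = (1.16869 − 1) × 290 = 48.9 K

48.9 K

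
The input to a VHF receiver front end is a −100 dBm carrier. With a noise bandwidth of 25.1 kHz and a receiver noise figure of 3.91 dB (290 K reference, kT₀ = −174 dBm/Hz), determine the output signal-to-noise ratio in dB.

26.1 dB

Noise floor: N = −174 + 10 log₁₀(B) + NF
10 log₁₀(2.51×10⁴) = 44 dB
N = −174 + 44 + 3.91 = −126.09 dBm
SNR = P_sig − N = −100 − (−126.09) = 26.09 dB → 26.1 dB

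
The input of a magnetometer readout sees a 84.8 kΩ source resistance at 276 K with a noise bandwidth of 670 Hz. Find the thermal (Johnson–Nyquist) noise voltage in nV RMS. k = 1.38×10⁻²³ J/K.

930 nV

V_n = √(4kTRB)
4kTRB = 4 × 1.38×10⁻²³ × 276 × 8.48×10⁴ × 6.70×10² = 8.66×10⁻¹³ V²
V_n = √(8.66×10⁻¹³) = 9.30×10⁻⁷ V = 930 nV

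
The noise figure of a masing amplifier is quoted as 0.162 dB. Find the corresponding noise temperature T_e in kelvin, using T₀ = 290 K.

11.0 K

F = 10^(0.162/10) = 1.03801
T_e = (F − 1)·T₀ = (1.03801 − 1) × 290 = 11.0 K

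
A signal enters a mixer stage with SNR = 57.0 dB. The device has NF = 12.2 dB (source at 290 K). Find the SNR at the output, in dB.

By definition F = SNR_in/SNR_out, so in dB: SNR_out = SNR_in − NF
SNR_out = 57.0 − 12.2 = 44.8 dB

44.8 dB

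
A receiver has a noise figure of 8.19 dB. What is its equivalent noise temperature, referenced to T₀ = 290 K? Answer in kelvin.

F = 10^(8.19/10) = 6.59174
T_e = (F − 1)·T₀ = (6.59174 − 1) × 290 = 1622 K

1622 K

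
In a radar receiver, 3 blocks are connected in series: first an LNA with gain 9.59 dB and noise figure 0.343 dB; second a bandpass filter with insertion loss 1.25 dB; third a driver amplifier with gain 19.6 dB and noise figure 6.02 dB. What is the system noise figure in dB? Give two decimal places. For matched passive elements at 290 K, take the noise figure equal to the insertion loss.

Convert to linear (a loss of L dB is a gain of −L dB): F_i = 10^(NF_i/10), G_i = 10^(G_i,dB/10)
  Stage 1: F_1 = 10^(0.343/10) = 1.082, G_1 = 10^(9.59/10) = 9.099
  Stage 2: F_2 = 10^(1.25/10) = 1.334, G_2 = 10^(−1.25/10) = 0.7499
  Stage 3: F_3 = 10^(6.02/10) = 3.999, G_3 = 10^(19.6/10) = 91.20
Friis cascade:
  F = 1.082 + (1.334 − 1)/9.099 + (3.999 − 1)/6.823 = 1.558
NF = 10 log₁₀(1.558) = 1.93 dB

1.93 dB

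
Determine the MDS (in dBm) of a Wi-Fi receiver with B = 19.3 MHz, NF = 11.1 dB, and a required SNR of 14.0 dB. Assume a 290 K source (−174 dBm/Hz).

−76.0 dBm

Sensitivity = −174 + 10 log₁₀(B) + NF + SNR_min
= −174 + 72.86 + 11.1 + 14.0
= −76.04 dBm → −76.0 dBm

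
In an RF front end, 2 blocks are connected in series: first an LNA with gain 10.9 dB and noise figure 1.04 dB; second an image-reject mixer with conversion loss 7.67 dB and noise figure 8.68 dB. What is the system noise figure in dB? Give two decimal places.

2.53 dB

Convert to linear (a loss of L dB is a gain of −L dB): F_i = 10^(NF_i/10), G_i = 10^(G_i,dB/10)
  Stage 1: F_1 = 10^(1.04/10) = 1.271, G_1 = 10^(10.9/10) = 12.30
  Stage 2: F_2 = 10^(8.68/10) = 7.379, G_2 = 10^(−7.67/10) = 0.1710
Friis cascade:
  F = 1.271 + (7.379 − 1)/12.30 = 1.789
NF = 10 log₁₀(1.789) = 2.53 dB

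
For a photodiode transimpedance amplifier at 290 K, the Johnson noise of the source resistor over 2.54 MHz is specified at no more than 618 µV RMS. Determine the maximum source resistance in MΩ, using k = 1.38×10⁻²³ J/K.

Johnson–Nyquist: V_n = √(4kTRB) ⇒ R = V_n² / (4kTB)
4kTB = 4 × 1.38×10⁻²³ × 290 × 2.54×10⁶ = 4.07×10⁻¹⁴
R = (6.18×10⁻⁴)² / 4.07×10⁻¹⁴ = 9.39×10⁶ Ω = 9.39 MΩ

9.39 MΩ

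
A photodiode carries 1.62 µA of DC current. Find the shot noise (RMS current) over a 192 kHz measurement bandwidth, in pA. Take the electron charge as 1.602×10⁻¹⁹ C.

316 pA

I_n = √(2qI·B)
2qI·B = 2 × 1.602×10⁻¹⁹ × 1.62×10⁻⁶ × 1.92×10⁵ = 9.97×10⁻²⁰ A²
I_n = √(9.97×10⁻²⁰) = 3.16×10⁻¹⁰ A = 316 pA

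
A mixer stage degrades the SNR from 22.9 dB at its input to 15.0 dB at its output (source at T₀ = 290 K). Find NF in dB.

NF (dB) = SNR_in(dB) − SNR_out(dB) when the source is at T₀
NF = 22.9 − 15.0 = 7.9 dB

7.9 dB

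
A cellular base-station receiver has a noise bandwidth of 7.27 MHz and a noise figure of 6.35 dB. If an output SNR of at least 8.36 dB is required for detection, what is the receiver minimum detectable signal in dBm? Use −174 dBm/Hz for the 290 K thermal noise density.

Sensitivity = −174 + 10 log₁₀(B) + NF + SNR_min
= −174 + 68.62 + 6.35 + 8.36
= −90.67 dBm → −90.7 dBm

−90.7 dBm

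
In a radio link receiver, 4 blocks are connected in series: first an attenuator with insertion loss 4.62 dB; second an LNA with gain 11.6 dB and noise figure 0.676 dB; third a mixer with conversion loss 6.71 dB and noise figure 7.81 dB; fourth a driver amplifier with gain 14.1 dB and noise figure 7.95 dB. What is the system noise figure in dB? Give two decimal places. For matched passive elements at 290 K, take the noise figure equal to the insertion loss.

9.69 dB

Convert to linear (a loss of L dB is a gain of −L dB): F_i = 10^(NF_i/10), G_i = 10^(G_i,dB/10)
  Stage 1: F_1 = 10^(4.62/10) = 2.897, G_1 = 10^(−4.62/10) = 0.3451
  Stage 2: F_2 = 10^(0.676/10) = 1.168, G_2 = 10^(11.6/10) = 14.45
  Stage 3: F_3 = 10^(7.81/10) = 6.039, G_3 = 10^(−6.71/10) = 0.2133
  Stage 4: F_4 = 10^(7.95/10) = 6.237, G_4 = 10^(14.1/10) = 25.70
Friis cascade:
  F = 2.897 + (1.168 − 1)/0.3451 + (6.039 − 1)/4.989 + (6.237 − 1)/1.064 = 9.317
NF = 10 log₁₀(9.317) = 9.69 dB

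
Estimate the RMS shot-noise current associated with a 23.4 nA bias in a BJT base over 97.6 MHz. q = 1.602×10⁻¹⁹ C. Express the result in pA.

855 pA

I_n = √(2qI·B)
2qI·B = 2 × 1.602×10⁻¹⁹ × 2.34×10⁻⁸ × 9.76×10⁷ = 7.32×10⁻¹⁹ A²
I_n = √(7.32×10⁻¹⁹) = 8.55×10⁻¹⁰ A = 855 pA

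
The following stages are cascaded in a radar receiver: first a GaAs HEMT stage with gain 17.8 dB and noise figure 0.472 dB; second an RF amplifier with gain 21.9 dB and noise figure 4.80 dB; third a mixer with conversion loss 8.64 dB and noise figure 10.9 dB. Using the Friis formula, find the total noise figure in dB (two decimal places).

Convert to linear (a loss of L dB is a gain of −L dB): F_i = 10^(NF_i/10), G_i = 10^(G_i,dB/10)
  Stage 1: F_1 = 10^(0.472/10) = 1.115, G_1 = 10^(17.8/10) = 60.26
  Stage 2: F_2 = 10^(4.80/10) = 3.020, G_2 = 10^(21.9/10) = 154.9
  Stage 3: F_3 = 10^(10.9/10) = 12.30, G_3 = 10^(−8.64/10) = 0.1368
Friis cascade:
  F = 1.115 + (3.020 − 1)/60.26 + (12.30 − 1)/9333 = 1.150
NF = 10 log₁₀(1.150) = 0.61 dB

0.61 dB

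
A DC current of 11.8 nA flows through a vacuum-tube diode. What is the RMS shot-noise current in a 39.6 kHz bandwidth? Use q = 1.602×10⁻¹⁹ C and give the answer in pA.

I_n = √(2qI·B)
2qI·B = 2 × 1.602×10⁻¹⁹ × 1.18×10⁻⁸ × 3.96×10⁴ = 1.50×10⁻²² A²
I_n = √(1.50×10⁻²²) = 1.22×10⁻¹¹ A = 12.2 pA

12.2 pA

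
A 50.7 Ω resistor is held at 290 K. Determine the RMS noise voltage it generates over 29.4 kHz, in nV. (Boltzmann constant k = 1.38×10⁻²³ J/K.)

154 nV

V_n = √(4kTRB)
4kTRB = 4 × 1.38×10⁻²³ × 290 × 5.07×10¹ × 2.94×10⁴ = 2.39×10⁻¹⁴ V²
V_n = √(2.39×10⁻¹⁴) = 1.54×10⁻⁷ V = 154 nV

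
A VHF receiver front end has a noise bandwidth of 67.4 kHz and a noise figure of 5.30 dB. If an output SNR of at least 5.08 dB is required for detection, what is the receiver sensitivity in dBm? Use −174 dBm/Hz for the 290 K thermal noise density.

Sensitivity = −174 + 10 log₁₀(B) + NF + SNR_min
= −174 + 48.29 + 5.30 + 5.08
= −115.33 dBm → −115.3 dBm

−115.3 dBm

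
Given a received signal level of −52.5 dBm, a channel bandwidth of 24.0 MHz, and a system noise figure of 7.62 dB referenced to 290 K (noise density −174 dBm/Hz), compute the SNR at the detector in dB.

40.1 dB

Noise floor: N = −174 + 10 log₁₀(B) + NF
10 log₁₀(2.40×10⁷) = 73.8 dB
N = −174 + 73.8 + 7.62 = −92.58 dBm
SNR = P_sig − N = −52.5 − (−92.58) = 40.08 dB → 40.1 dB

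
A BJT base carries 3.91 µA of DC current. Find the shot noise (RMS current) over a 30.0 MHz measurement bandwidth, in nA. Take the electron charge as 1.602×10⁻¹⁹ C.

6.13 nA

I_n = √(2qI·B)
2qI·B = 2 × 1.602×10⁻¹⁹ × 3.91×10⁻⁶ × 3.00×10⁷ = 3.76×10⁻¹⁷ A²
I_n = √(3.76×10⁻¹⁷) = 6.13×10⁻⁹ A = 6.13 nA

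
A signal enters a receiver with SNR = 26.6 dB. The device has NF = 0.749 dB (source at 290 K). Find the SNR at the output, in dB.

By definition F = SNR_in/SNR_out, so in dB: SNR_out = SNR_in − NF
SNR_out = 26.6 − 0.749 = 25.851 dB

25.851 dB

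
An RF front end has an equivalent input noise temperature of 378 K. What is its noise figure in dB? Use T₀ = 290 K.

3.62 dB

F = 1 + T_e/T₀ = 1 + 378/290 = 2.30345
NF = 10 log₁₀(2.30345) = 3.62 dB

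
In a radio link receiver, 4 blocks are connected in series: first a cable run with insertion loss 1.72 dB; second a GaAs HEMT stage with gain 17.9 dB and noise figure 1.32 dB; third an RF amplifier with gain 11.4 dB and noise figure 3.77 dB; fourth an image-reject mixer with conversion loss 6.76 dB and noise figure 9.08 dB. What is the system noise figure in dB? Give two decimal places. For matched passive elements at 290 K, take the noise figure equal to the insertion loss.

3.14 dB

Convert to linear (a loss of L dB is a gain of −L dB): F_i = 10^(NF_i/10), G_i = 10^(G_i,dB/10)
  Stage 1: F_1 = 10^(1.72/10) = 1.486, G_1 = 10^(−1.72/10) = 0.6730
  Stage 2: F_2 = 10^(1.32/10) = 1.355, G_2 = 10^(17.9/10) = 61.66
  Stage 3: F_3 = 10^(3.77/10) = 2.382, G_3 = 10^(11.4/10) = 13.80
  Stage 4: F_4 = 10^(9.08/10) = 8.091, G_4 = 10^(−6.76/10) = 0.2109
Friis cascade:
  F = 1.486 + (1.355 − 1)/0.6730 + (2.382 − 1)/41.50 + (8.091 − 1)/572.8 = 2.059
NF = 10 log₁₀(2.059) = 3.14 dB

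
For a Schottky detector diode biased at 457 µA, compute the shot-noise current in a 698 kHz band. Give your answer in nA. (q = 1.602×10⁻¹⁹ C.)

10.1 nA

I_n = √(2qI·B)
2qI·B = 2 × 1.602×10⁻¹⁹ × 4.57×10⁻⁴ × 6.98×10⁵ = 1.02×10⁻¹⁶ A²
I_n = √(1.02×10⁻¹⁶) = 1.01×10⁻⁸ A = 10.1 nA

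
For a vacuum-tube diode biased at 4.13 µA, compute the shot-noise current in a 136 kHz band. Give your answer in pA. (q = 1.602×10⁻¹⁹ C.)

I_n = √(2qI·B)
2qI·B = 2 × 1.602×10⁻¹⁹ × 4.13×10⁻⁶ × 1.36×10⁵ = 1.80×10⁻¹⁹ A²
I_n = √(1.80×10⁻¹⁹) = 4.24×10⁻¹⁰ A = 424 pA

424 pA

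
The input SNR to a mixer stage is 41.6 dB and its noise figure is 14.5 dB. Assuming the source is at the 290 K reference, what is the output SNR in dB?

27.1 dB

By definition F = SNR_in/SNR_out, so in dB: SNR_out = SNR_in − NF
SNR_out = 41.6 − 14.5 = 27.1 dB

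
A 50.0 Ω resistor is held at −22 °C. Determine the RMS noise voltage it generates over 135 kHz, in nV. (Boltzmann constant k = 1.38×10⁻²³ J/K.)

306 nV

T = −22 °C + 273.15 = 251.15 K
V_n = √(4kTRB)
4kTRB = 4 × 1.38×10⁻²³ × 251.15 × 5.00×10¹ × 1.35×10⁵ = 9.36×10⁻¹⁴ V²
V_n = √(9.36×10⁻¹⁴) = 3.06×10⁻⁷ V = 306 nV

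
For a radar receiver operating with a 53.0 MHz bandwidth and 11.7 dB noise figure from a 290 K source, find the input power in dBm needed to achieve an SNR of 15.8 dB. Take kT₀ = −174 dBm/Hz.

−69.3 dBm

Sensitivity = −174 + 10 log₁₀(B) + NF + SNR_min
= −174 + 77.24 + 11.7 + 15.8
= −69.26 dBm → −69.3 dBm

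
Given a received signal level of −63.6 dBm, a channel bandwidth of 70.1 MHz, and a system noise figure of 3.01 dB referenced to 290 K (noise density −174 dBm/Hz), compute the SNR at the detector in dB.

Noise floor: N = −174 + 10 log₁₀(B) + NF
10 log₁₀(7.01×10⁷) = 78.46 dB
N = −174 + 78.46 + 3.01 = −92.53 dBm
SNR = P_sig − N = −63.6 − (−92.53) = 28.93 dB → 28.9 dB

28.9 dB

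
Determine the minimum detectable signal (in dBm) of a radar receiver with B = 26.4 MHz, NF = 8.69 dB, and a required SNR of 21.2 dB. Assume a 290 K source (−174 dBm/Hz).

Sensitivity = −174 + 10 log₁₀(B) + NF + SNR_min
= −174 + 74.22 + 8.69 + 21.2
= −69.89 dBm → −69.9 dBm

−69.9 dBm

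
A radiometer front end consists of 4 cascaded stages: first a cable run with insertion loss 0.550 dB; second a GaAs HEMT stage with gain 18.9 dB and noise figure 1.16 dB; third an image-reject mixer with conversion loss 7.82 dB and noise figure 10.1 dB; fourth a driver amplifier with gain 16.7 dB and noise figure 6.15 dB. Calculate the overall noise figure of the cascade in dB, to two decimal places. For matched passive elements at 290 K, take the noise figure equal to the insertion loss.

Convert to linear (a loss of L dB is a gain of −L dB): F_i = 10^(NF_i/10), G_i = 10^(G_i,dB/10)
  Stage 1: F_1 = 10^(0.550/10) = 1.135, G_1 = 10^(−0.550/10) = 0.8810
  Stage 2: F_2 = 10^(1.16/10) = 1.306, G_2 = 10^(18.9/10) = 77.62
  Stage 3: F_3 = 10^(10.1/10) = 10.23, G_3 = 10^(−7.82/10) = 0.1652
  Stage 4: F_4 = 10^(6.15/10) = 4.121, G_4 = 10^(16.7/10) = 46.77
Friis cascade:
  F = 1.135 + (1.306 − 1)/0.8810 + (10.23 − 1)/68.39 + (4.121 − 1)/11.30 = 1.894
NF = 10 log₁₀(1.894) = 2.77 dB

2.77 dB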